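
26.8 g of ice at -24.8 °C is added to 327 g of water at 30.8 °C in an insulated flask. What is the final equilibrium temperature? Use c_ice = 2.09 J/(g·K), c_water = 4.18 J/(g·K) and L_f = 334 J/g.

Taking heat into each body as positive, Σ m c ΔT = 0:
warm ice to 0 °C: 26.8·2.09·(0 − (-24.8)) = 1389.1; melt ice: 26.8·334 = 8951.2; warm the meltwater: 112.02 T; water: 1366.9(T − 30.8)
1478.9 T = 42099 − 10340 = 31759
T ≈ 21.47 °C — above 0 °C, consistent with complete melting.

T_f ≈ 21.5 °C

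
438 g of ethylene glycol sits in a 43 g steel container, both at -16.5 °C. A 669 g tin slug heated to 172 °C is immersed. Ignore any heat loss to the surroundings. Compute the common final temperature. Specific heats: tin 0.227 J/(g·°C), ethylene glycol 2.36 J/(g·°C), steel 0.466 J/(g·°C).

Conservation of energy gives ΣQ = 0:
669×0.227×(T − 172) + 438×2.36×(T − (-16.5)) + 43×0.466×(T − (-16.5)) = 0
1205.6 T = 8734.1
T = 8734.1 / 1205.6 = 7.24 °C

T_f ≈ 7.2 °C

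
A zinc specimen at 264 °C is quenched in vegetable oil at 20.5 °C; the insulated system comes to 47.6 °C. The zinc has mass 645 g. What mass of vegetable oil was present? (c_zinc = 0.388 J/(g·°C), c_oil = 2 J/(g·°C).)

m ≈ 999 g

Heat lost by the zinc = heat gained by the oil:
645·0.388·(264 − 47.6) = m·2·(47.6 − 20.5)
54.2 m = 54156  ⇒  m ≈ 999.2 g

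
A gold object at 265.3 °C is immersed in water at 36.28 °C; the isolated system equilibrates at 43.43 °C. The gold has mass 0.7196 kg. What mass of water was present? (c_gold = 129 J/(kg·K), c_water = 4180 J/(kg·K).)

m ≈ 0.689 kg

|Q_gold| = |Q_water|:
0.7196·129·(265.3 − 43.43) = m·4180·(43.43 − 36.28)
29887 m = 20596  ⇒  m ≈ 0.6891 kg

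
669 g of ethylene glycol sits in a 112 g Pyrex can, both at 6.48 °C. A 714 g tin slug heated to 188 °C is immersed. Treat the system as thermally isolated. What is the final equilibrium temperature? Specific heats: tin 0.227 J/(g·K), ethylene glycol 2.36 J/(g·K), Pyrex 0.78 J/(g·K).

T_f ≈ 22.6 °C

Heat gained plus heat lost sum to zero:
714×0.227×(T − 188) + 669×2.36×(T − 6.48) + 112×0.78×(T − 6.48) = 0
162.08(T − 188) + 1578.8(T − 6.48) + 87.36(T − 6.48) = 0
1828.3 T = 41268
T = 41268/1828.3 ≈ 22.57 °C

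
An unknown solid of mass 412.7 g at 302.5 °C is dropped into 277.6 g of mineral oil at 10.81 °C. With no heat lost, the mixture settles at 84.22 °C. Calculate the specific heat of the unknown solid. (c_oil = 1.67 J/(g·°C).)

Heat lost by the unknown solid = heat gained by the oil:
412.7×c×(302.5 − 84.22) = 277.6×1.67×(84.22 − 10.81)
90084 c = 34032  ⇒  c ≈ 0.3778 J/(g·°C)

c ≈ 0.378 J/(g·°C)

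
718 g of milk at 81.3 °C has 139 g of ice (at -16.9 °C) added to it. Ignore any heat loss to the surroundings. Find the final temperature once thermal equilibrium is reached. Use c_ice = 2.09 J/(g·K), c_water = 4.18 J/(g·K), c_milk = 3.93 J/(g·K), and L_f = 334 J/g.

T_f ≈ 52.3 °C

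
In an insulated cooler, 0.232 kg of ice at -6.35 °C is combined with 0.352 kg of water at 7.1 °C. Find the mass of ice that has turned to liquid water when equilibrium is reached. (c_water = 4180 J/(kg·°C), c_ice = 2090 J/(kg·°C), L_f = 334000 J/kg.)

m_melted ≈ 0.0221 kg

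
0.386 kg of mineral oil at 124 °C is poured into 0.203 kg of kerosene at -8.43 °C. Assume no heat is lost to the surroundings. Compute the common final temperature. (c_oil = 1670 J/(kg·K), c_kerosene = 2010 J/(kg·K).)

T_f ≈ 72.7 °C

Energy conservation, ΣQ = 0:
0.386×1670×(T − 124) + 0.203×2010×(T − (-8.43)) = 0
(644.62 + 408.03) T = 644.62×124 + 408.03×(-8.43)
T = 76493/1052.7 ≈ 72.67 °C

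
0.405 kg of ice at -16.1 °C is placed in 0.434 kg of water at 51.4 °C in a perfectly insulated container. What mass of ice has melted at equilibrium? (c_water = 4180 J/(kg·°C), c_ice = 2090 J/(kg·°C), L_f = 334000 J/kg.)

Cooling the water to 0 °C releases 0.434×4180×51.4 = 93246 J.
Of that, 0.405×2090×16.1 = 13628 J goes to bring the ice to 0 °C, leaving 79618 J.
Melting all 0.405 kg of ice would need 0.405×334000 = 135270 J.
Since 79618 < 135270 J, not all the ice melts; equilibrium is at 0 °C.
m_melted×334000 = 79618  ⇒  m_melted ≈ 0.2384 kg.

m_melted ≈ 0.238 kg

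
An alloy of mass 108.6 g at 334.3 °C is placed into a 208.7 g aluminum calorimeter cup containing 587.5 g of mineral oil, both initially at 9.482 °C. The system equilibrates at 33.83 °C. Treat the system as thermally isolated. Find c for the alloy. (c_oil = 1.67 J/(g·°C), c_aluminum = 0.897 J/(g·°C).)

c ≈ 0.872 J/(g·°C)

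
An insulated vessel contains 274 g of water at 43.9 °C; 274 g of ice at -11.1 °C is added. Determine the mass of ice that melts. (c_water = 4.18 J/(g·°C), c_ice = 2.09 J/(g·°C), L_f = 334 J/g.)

m_melted ≈ 132 g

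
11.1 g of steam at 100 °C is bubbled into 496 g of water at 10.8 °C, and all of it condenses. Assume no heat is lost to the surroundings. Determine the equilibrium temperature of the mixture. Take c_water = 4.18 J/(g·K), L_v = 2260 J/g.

T_f ≈ 24.6 °C

Taking heat into each body as positive, Σ m c ΔT = 0:
condense steam: −11.1×2260 = −25086
  condensed water 100 °C→T: 46.4(T − 100)
  original water: 2073.3(T − 10.8)
2119.7 T = 25086 + 4639.8 + 22391 = 52117
T ≈ 24.59 °C — below 100 °C, confirming all the steam condensed.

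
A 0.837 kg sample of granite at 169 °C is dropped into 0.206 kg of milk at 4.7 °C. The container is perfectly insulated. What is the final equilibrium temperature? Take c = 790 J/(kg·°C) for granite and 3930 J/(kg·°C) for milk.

T_f ≈ 78.6 °C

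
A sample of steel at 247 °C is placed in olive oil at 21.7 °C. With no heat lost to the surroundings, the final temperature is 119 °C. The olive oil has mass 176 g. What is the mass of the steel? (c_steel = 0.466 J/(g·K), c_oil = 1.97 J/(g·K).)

m ≈ 566 g

Heat lost by the steel = heat gained by the oil:
m×0.466×(247 − 119) = 176×1.97×(119 − 21.7)
59.65 m = 33736  ⇒  m ≈ 565.6 g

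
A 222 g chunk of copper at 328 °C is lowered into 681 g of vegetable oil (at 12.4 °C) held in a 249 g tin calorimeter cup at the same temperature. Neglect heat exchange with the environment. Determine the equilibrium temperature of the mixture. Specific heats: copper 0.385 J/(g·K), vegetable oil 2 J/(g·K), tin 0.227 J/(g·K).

Setting the total heat transfer to zero:
222·0.385·(T − 328) + 681·2·(T − 12.4) + 249·0.227·(T − 12.4) = 0
85.47(T − 328) + 1362(T − 12.4) + 56.52(T − 12.4) = 0
1504 T = 45624
T = 45624/1504 ≈ 30.34 °C

T_f ≈ 30.3 °C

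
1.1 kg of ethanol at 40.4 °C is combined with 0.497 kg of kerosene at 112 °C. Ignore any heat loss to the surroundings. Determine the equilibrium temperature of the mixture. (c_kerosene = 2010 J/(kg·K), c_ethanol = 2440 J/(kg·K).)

Setting the total heat transfer to zero:
0.497·2010·(T − 112) + 1.1·2440·(T − 40.4) = 0
(998.97 + 2684) T = 998.97·112 + 2684·40.4
T = 220318/3683 ≈ 59.82 °C

T_f ≈ 59.8 °C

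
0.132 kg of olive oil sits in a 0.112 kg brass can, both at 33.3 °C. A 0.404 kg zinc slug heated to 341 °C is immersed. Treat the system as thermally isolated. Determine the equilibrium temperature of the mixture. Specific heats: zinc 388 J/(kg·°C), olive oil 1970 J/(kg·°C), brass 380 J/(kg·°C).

T_f ≈ 138.3 °C

Heat gained plus heat lost sum to zero:
0.404*388*(T − 341) + 0.132*1970*(T − 33.3) + 0.112*380*(T − 33.3) = 0
156.75(T − 341) + 260.04(T − 33.3) + 42.56(T − 33.3) = 0
459.35 T = 63529
T = 63529 / 459.35 = 138 °C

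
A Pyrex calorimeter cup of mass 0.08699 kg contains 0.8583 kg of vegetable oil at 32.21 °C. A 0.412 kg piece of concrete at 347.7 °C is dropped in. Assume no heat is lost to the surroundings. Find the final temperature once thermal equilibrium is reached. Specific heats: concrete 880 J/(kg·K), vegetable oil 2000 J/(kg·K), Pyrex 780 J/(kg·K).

T_f = Σ m_i c_i T_i / Σ m_i c_i:
T_f = (362.56·347.7 + 1716.6·32.21 + 67.85·32.21) / (362.56 + 1716.6 + 67.85)
    = 183539 / 2147 ≈ 85.49 °C

T_f ≈ 85.5 °C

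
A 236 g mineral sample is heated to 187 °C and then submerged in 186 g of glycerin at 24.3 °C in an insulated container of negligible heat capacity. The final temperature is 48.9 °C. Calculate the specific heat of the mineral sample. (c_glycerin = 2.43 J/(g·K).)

Energy conservation, ΣQ = 0:
236·c·(48.9 − 187) + 186·2.43·(48.9 − 24.3) = 0
-32592 c = -11119
c = -11119/-32592 ≈ 0.3412 J/(g·K)

c ≈ 0.341 J/(g·K)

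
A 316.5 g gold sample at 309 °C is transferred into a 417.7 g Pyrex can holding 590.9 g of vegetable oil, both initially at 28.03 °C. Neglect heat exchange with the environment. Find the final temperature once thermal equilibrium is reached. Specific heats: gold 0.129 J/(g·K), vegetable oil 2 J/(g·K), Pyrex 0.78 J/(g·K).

With ΣQ=0 the equilibrium temperature is the m·c-weighted mean:
T_f = (40.83·309 + 1181.8·28.03 + 325.81·28.03) / (40.83 + 1181.8 + 325.81)
    = 54874 / 1548.4 ≈ 35.44 °C

T_f ≈ 35.4 °C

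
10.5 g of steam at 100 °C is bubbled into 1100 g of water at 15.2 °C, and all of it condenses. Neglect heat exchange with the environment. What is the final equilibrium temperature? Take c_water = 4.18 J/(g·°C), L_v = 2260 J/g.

Net heat exchanged in the isolated system is zero:
condense steam: −10.5×2260 = −23730; condensed water 100 °C→T: 43.89(T − 100); original water: 4598(T − 15.2)
4641.9 T = 23730 + 4389 + 69890 = 98009
T ≈ 21.11 °C (< 100 °C, so full condensation is consistent).

T_f ≈ 21.1 °C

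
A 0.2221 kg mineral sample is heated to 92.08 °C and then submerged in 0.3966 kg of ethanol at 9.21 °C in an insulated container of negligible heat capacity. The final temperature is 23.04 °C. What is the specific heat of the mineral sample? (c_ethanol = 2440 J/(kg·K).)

Heat lost by the mineral sample = heat gained by the ethanol:
0.2221·c·(92.08 − 23.04) = 0.3966·2440·(23.04 − 9.21)
15.33 c = 13383  ⇒  c ≈ 872.8 J/(kg·K)

c ≈ 873 J/(kg·K)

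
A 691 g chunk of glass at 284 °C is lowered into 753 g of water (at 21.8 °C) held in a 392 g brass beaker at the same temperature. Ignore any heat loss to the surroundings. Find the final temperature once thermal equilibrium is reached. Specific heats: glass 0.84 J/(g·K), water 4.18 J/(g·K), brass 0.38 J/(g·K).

T_f ≈ 61.1 °C

Heat gained plus heat lost sum to zero:
691*0.84*(T − 284) + 753*4.18*(T − 21.8) + 392*0.38*(T − 21.8) = 0
580.44(T − 284) + 3147.5(T − 21.8) + 148.96(T − 21.8) = 0
(580.44 + 3147.5 + 148.96) T = 580.44*284 + 3147.5*21.8 + 148.96*21.8
T = 236709 / 3876.9 = 61.1 °C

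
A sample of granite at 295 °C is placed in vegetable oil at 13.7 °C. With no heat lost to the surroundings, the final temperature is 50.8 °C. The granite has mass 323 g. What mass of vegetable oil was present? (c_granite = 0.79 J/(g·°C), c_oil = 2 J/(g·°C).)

|Q_granite| = |Q_oil|:
323×0.79×(295 − 50.8) = m×2×(50.8 − 13.7)
74.2 m = 62313  ⇒  m ≈ 839.8 g

m ≈ 840 g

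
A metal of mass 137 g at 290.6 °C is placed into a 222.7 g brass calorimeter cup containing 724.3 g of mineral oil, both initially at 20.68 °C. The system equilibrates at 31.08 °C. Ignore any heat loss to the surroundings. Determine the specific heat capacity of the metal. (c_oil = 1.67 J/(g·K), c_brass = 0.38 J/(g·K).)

c ≈ 0.379 J/(g·K)

Let T be the final temperature. ΣQ_i = 0:
137×c×(31.08 − 290.6) + 724.3×1.67×(31.08 − 20.68) + 222.7×0.38×(31.08 − 20.68) = 0
-35554 c = -13460
c = -13460/-35554 ≈ 0.3786 J/(g·K)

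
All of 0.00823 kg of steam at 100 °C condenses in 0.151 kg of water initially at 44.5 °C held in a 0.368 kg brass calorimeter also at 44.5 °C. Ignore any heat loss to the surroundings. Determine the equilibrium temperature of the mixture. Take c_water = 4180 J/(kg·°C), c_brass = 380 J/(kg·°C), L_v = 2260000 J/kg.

T_f ≈ 70.0 °C

Taking heat into each body as positive, Σ m c ΔT = 0:
latent heat released on condensation: 0.00823·2260000 = 18600; condensate cools 100→T: 0.00823·4180·(T − 100) = 34.4(T − 100); water warms: 0.151·4180·(T − 44.5) = 631.18(T − 44.5); brass cup: 0.368·380·(T − 44.5) = 139.84(T − 44.5)
805.42 T = 18600 + 3440.1 + 34310 = 56350
T ≈ 69.96 °C, under the boiling point, so the assumption holds.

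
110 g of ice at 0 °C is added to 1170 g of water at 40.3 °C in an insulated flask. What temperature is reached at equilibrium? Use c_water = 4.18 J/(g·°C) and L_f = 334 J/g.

T_f ≈ 30.0 °C

Net heat exchanged in the isolated system is zero:
latent heat to melt: 110·334 = 36740
  meltwater 0→T: 110·4.18·T = 459.8 T
  water: 4890.6(T − 40.3)
5350.4 T = 197091 − 36740 = 160351
T ≈ 29.97 °C — above 0 °C, consistent with complete melting.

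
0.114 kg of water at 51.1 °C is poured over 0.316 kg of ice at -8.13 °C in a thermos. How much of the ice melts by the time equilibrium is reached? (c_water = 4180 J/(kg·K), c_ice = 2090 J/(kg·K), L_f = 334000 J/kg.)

m_melted ≈ 0.0568 kg

Heat available from the water dropping to 0 °C: 0.114×4180×51.1 = 24350 J.
Warming the ice to 0 °C takes 0.316×2090×8.13 = 5369.4 J, leaving 18981 J for melting.
To melt every bit of ice: 0.316×334000 = 105544 J.
That's not enough to melt it all — equilibrium is at 0 °C with ice remaining.
m_melted×334000 = 18981  ⇒  m_melted ≈ 0.05683 kg.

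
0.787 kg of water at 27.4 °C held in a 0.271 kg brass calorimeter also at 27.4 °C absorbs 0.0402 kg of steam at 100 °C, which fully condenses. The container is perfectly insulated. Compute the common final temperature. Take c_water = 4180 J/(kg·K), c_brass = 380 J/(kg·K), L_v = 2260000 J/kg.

T_f ≈ 56.3 °C

Energy balance with sensible and latent terms:
condense steam: −0.0402×2260000 = −90852; condensate cools 100→T: 0.0402×4180×(T − 100) = 168.04(T − 100); water warms: 0.787×4180×(T − 27.4) = 3289.7(T − 27.4); cup: 102.98(T − 27.4)
3560.7 T = 90852 + 16804 + 92958 = 200614
T ≈ 56.34 °C — below 100 °C, confirming all the steam condensed.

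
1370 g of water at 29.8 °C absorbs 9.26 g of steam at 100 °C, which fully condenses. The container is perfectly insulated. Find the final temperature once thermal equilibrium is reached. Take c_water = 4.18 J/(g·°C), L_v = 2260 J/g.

Net heat exchanged in the isolated system is zero:
condense steam: −9.26·2260 = −20928; condensed water 100 °C→T: 38.71(T − 100); original water: 5726.6(T − 29.8)
5765.3 T = 20928 + 3870.7 + 170653 = 195451
T ≈ 33.90 °C — below 100 °C, confirming all the steam condensed.

T_f ≈ 33.9 °C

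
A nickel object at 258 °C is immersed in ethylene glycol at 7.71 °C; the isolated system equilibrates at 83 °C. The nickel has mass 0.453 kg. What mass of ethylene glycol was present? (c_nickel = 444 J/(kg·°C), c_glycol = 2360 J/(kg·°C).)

Heat gained plus heat lost sum to zero:
0.453·444·(83 − 258) + m·2360·(83 − 7.71) = 0
177684 m = 35198
m = 35198/177684 ≈ 0.1981 kg

m ≈ 0.198 kg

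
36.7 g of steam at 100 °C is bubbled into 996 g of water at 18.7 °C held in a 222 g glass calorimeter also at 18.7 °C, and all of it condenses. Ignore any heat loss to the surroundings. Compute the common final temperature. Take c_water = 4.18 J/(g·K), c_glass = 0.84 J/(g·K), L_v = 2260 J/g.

T_f ≈ 39.9 °C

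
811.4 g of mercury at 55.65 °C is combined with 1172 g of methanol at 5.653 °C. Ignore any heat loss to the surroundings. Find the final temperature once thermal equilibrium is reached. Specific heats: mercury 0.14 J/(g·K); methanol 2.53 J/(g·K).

Net heat exchanged in the isolated system is zero:
811.4*0.14*(T − 55.65) + 1172*2.53*(T − 5.653) = 0
113.6(T − 55.65) + 2965.2(T − 5.653) = 0
(113.6 + 2965.2) T = 113.6*55.65 + 2965.2*5.653
T ≈ 7.50 °C

T_f ≈ 7.5 °C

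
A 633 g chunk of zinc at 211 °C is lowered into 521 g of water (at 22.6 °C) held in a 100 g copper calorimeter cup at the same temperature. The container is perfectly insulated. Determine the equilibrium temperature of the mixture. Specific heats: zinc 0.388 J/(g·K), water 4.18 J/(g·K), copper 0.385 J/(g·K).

T_f ≈ 41.4 °C

Net heat exchanged in the isolated system is zero:
633×0.388×(T − 211) + 521×4.18×(T − 22.6) + 100×0.385×(T − 22.6) = 0
245.6(T − 211) + 2177.8(T − 22.6) + 38.5(T − 22.6) = 0
2461.9 T = 101910
T = 101910/2461.9 ≈ 41.40 °C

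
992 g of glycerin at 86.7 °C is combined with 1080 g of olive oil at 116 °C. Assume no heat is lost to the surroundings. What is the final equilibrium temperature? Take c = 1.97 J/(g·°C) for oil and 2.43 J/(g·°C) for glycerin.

Set heat shed by the hot body equal to heat absorbed by the cold body:
1080·1.97·(116 − T) = 992·2.43·(T − 86.7)
2127.6(116 − T) = 2410.6(T − 86.7)
4538.2 T = 455797  ⇒  T ≈ 100.44 °C

T_f ≈ 100.4 °C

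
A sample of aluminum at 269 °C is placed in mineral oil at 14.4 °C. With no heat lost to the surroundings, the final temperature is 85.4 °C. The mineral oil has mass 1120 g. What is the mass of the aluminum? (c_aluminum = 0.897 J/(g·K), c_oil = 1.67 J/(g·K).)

Net heat exchanged in the isolated system is zero:
m·0.897·(85.4 − 269) + 1120·1.67·(85.4 − 14.4) = 0
-164.69 m = -132798
m = -132798/-164.69 ≈ 806.4 g

m ≈ 806 g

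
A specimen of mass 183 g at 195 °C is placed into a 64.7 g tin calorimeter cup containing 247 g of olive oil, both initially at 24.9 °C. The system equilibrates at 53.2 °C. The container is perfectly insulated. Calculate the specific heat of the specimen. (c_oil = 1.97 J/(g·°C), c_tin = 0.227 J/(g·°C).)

Conservation of energy gives ΣQ = 0:
183×c×(53.2 − 195) + 247×1.97×(53.2 − 24.9) + 64.7×0.227×(53.2 − 24.9) = 0
-25949 c = -14186
c = -14186/-25949 ≈ 0.5467 J/(g·°C)

c ≈ 0.547 J/(g·°C)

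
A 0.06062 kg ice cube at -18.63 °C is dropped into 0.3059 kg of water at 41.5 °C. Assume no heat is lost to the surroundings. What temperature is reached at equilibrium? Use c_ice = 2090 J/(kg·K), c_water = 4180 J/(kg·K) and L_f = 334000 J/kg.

T_f ≈ 19.9 °C

Heat gained plus heat lost sum to zero:
ice -18.63→0 °C: 0.06062×2090×18.63 = 2360.3; fusion: m_ice L_f = 0.06062×334000 = 20247; meltwater 0→T: 0.06062×4180×T = 253.39 T; water cools: 0.3059×4180×(T − 41.5) = 1278.7(T − 41.5)
1532.1 T = 53064 − 22607 = 30457
T ≈ 19.88 °C — above 0 °C, consistent with complete melting.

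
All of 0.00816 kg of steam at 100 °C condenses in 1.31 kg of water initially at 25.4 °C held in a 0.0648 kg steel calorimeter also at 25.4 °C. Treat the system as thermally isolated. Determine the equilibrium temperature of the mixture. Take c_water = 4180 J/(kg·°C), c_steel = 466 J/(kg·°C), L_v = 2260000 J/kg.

T_f ≈ 29.2 °C

Conservation of energy gives ΣQ = 0:
condense steam: −0.00816·2260000 = −18442; condensate cools 100→T: 0.00816·4180·(T − 100) = 34.11(T − 100); original water: 5475.8(T − 25.4); cup: 30.2(T − 25.4)
5540.1 T = 18442 + 3410.9 + 139852 = 161705
T ≈ 29.19 °C — below 100 °C, confirming all the steam condensed.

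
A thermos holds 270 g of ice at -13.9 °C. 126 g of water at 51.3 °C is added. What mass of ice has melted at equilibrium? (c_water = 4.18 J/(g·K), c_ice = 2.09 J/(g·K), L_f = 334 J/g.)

Cooling the water to 0 °C releases 126·4.18·51.3 = 27019 J.
Of that, 270·2.09·13.9 = 7843.8 J goes to bring the ice to 0 °C, leaving 19175 J.
To melt every bit of ice: 270·334 = 90180 J.
19175 J < 90180 J, so only part of the ice melts and the system sits at 0 °C.
m_melt = 19175 / L_f = 57.41 g.

m_melted ≈ 57.4 g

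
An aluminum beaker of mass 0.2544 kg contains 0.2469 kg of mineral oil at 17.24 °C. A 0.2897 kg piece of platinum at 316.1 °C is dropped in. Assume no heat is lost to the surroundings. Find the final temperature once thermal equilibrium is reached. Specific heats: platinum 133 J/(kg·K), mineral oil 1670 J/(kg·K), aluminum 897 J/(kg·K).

T_f is the heat-capacity-weighted average of the initial temperatures:
T_f = (38.53·316.1 + 412.32·17.24 + 228.2·17.24) / (38.53 + 412.32 + 228.2)
    = 23222 / 679.05 ≈ 34.20 °C

T_f ≈ 34.2 °C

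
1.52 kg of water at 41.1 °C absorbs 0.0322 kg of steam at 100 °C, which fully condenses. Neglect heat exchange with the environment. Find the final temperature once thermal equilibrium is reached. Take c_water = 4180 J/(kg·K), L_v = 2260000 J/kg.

Taking heat into each body as positive, Σ m c ΔT = 0:
steam→water at 100 °C releases m L_v = 0.0322·2260000 = 72772
  condensate cools 100→T: 0.0322·4180·(T − 100) = 134.6(T − 100)
  water warms: 1.52·4180·(T − 41.1) = 6353.6(T − 41.1)
6488.2 T = 72772 + 13460 + 261133 = 347365
T ≈ 53.54 °C — below 100 °C, confirming all the steam condensed.

T_f ≈ 53.5 °C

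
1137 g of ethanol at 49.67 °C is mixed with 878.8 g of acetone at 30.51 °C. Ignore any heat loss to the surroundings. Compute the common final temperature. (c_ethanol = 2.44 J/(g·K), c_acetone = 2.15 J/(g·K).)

Net heat exchanged in the isolated system is zero:
1137×2.44×(T − 49.67) + 878.8×2.15×(T − 30.51) = 0
(2774.3 + 1889.4) T = 2774.3×49.67 + 1889.4×30.51
T ≈ 41.91 °C

T_f ≈ 41.9 °C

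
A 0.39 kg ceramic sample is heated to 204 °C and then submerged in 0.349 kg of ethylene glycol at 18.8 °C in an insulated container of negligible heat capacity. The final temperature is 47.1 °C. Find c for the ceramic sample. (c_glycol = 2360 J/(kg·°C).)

c ≈ 381 J/(kg·°C)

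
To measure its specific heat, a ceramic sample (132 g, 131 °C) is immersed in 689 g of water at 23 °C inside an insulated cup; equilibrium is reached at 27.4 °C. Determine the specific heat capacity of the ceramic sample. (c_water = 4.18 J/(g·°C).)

Heat lost by the ceramic sample = heat gained by the water:
132·c·(131 − 27.4) = 689·4.18·(27.4 − 23)
13675 c = 12672  ⇒  c ≈ 0.9266 J/(g·°C)

c ≈ 0.927 J/(g·°C)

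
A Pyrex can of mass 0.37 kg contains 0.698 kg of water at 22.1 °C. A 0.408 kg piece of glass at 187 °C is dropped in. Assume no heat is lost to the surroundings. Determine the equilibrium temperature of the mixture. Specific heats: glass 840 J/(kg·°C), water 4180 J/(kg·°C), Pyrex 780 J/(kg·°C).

T_f ≈ 38.0 °C

Net heat exchanged in the isolated system is zero:
0.408*840*(T − 187) + 0.698*4180*(T − 22.1) + 0.37*780*(T − 22.1) = 0
342.72(T − 187) + 2917.6(T − 22.1) + 288.6(T − 22.1) = 0
3549 T = 134947
T = 134947/3549 ≈ 38.02 °C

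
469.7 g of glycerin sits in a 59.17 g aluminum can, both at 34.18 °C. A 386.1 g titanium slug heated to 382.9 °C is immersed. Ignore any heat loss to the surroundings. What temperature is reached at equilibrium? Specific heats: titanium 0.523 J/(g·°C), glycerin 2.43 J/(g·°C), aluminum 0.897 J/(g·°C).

Conservation of energy gives ΣQ = 0:
386.1·0.523·(T − 382.9) + 469.7·2.43·(T − 34.18) + 59.17·0.897·(T − 34.18) = 0
1396.4 T = 118145
T = 118145/1396.4 ≈ 84.61 °C

T_f ≈ 84.6 °C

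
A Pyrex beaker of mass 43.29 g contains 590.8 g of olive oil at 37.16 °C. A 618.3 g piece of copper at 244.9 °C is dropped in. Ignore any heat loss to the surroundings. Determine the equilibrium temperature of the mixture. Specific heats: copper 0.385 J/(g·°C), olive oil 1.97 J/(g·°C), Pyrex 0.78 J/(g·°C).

T_f ≈ 71.6 °C

Net heat exchanged in the isolated system is zero:
618.3*0.385*(T − 244.9) + 590.8*1.97*(T − 37.16) + 43.29*0.78*(T − 37.16) = 0
1435.7 T = 102802
T = 102802 / 1435.7 = 71.6 °C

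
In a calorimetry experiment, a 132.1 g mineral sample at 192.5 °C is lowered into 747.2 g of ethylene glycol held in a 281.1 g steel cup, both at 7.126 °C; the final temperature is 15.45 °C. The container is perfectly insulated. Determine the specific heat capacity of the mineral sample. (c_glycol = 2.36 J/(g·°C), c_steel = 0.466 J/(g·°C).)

Conservation of energy gives ΣQ = 0:
132.1×c×(15.45 − 192.5) + 747.2×2.36×(15.45 − 7.126) + 281.1×0.466×(15.45 − 7.126) = 0
-23388 c = -15769
c = -15769/-23388 ≈ 0.6742 J/(g·°C)

c ≈ 0.674 J/(g·°C)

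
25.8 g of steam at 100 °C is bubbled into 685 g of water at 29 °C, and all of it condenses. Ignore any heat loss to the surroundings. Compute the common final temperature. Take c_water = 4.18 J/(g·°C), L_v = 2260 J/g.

Net heat exchanged in the isolated system is zero:
steam→water at 100 °C releases m L_v = 25.8×2260 = 58308
  condensed water 100 °C→T: 107.84(T − 100)
  original water: 2863.3(T − 29)
2971.1 T = 58308 + 10784 + 83036 = 152128
T ≈ 51.20 °C — below 100 °C, confirming all the steam condensed.

T_f ≈ 51.2 °C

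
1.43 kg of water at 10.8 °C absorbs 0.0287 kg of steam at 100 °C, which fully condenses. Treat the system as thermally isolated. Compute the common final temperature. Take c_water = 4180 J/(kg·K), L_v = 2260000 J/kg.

Sum of m c ΔT and latent-heat terms is zero:
condense steam: −0.0287·2260000 = −64862; condensate cools 100→T: 0.0287·4180·(T − 100) = 119.97(T − 100); water warms: 1.43·4180·(T − 10.8) = 5977.4(T − 10.8)
6097.4 T = 64862 + 11997 + 64556 = 141415
T ≈ 23.19 °C (< 100 °C, so full condensation is consistent).

T_f ≈ 23.2 °C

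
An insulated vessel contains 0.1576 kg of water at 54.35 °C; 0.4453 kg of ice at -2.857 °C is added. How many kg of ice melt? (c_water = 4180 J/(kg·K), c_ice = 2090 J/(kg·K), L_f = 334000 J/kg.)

Cooling the water to 0 °C releases 0.1576×4180×54.35 = 35804 J.
Warming the ice to 0 °C takes 0.4453×2090×2.857 = 2658.9 J, leaving 33145 J for melting.
Melting all 0.4453 kg of ice would need 0.4453×334000 = 148730 J.
33145 J < 148730 J, so only part of the ice melts and the system sits at 0 °C.
m_melted×334000 = 33145  ⇒  m_melted ≈ 0.09924 kg.

m_melted ≈ 0.0992 kg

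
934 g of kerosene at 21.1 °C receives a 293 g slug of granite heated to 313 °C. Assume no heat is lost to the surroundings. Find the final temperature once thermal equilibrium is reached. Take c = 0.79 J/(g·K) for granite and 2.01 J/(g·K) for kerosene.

T_f ≈ 53.1 °C

Setting the total heat transfer to zero:
293*0.79*(T − 313) + 934*2.01*(T − 21.1) = 0
231.47(T − 313) + 1877.3(T − 21.1) = 0
(231.47 + 1877.3) T = 231.47*313 + 1877.3*21.1
T ≈ 53.14 °C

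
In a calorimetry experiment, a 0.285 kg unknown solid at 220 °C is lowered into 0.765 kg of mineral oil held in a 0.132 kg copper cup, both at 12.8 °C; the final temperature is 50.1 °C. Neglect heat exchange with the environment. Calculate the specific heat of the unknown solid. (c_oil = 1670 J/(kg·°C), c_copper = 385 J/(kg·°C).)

c ≈ 1020 J/(kg·°C)

Let T be the final temperature. ΣQ_i = 0:
0.285·c·(50.1 − 220) + 0.765·1670·(50.1 − 12.8) + 0.132·385·(50.1 − 12.8) = 0
-48.42 c = -49548
c = -49548/-48.42 ≈ 1023 J/(kg·°C)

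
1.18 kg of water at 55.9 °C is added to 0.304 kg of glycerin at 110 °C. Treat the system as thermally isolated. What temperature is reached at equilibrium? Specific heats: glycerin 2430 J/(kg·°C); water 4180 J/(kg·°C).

T_f = Σ m_i c_i T_i / Σ m_i c_i:
T_f = (738.72×110 + 4932.4×55.9) / (738.72 + 4932.4)
    = 356980 / 5671.1 ≈ 62.95 °C

T_f ≈ 62.9 °C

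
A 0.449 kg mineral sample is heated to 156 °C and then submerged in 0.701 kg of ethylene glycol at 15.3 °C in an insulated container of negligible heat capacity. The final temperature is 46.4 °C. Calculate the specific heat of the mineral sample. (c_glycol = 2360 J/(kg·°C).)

c ≈ 1050 J/(kg·°C)

Conservation of energy gives ΣQ = 0:
0.449×c×(46.4 − 156) + 0.701×2360×(46.4 − 15.3) = 0
-49.21 c = -51451
c = -51451/-49.21 ≈ 1046 J/(kg·°C)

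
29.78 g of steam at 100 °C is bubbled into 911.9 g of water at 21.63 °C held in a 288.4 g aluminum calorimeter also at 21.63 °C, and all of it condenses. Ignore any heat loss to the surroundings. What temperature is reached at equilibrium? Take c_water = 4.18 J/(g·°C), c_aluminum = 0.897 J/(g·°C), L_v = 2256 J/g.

T_f ≈ 40.0 °C

Heat gained plus heat lost sum to zero:
condense steam: −29.78·2256 = −67184
  condensed water 100 °C→T: 124.48(T − 100)
  water warms: 911.9·4.18·(T − 21.63) = 3811.7(T − 21.63)
  cup: 258.69(T − 21.63)
4194.9 T = 67184 + 12448 + 88044 = 167675
T ≈ 39.97 °C — below 100 °C, confirming all the steam condensed.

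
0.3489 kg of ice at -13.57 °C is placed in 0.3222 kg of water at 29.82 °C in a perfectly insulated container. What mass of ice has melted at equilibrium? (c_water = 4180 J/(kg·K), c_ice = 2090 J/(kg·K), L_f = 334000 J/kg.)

m_melted ≈ 0.0906 kg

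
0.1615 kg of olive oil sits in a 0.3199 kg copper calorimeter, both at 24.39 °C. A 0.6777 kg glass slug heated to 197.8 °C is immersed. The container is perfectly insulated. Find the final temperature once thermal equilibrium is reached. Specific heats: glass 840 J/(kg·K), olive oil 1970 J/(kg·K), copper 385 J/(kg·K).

T_f is the heat-capacity-weighted average of the initial temperatures:
T_f = (569.27*197.8 + 318.16*24.39 + 123.16*24.39) / (569.27 + 318.16 + 123.16)
    = 123365 / 1010.6 ≈ 122.07 °C

T_f ≈ 122.1 °C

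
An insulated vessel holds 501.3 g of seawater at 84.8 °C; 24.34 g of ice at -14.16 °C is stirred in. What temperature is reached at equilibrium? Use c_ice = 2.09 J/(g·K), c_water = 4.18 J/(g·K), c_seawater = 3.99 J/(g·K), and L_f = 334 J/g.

T_f ≈ 76.5 °C

Energy conservation, ΣQ = 0:
warm ice to 0 °C: 24.34·2.09·(0 − (-14.16)) = 720.33; fusion: m_ice L_f = 24.34·334 = 8129.6; meltwater 0→T: 24.34·4.18·T = 101.74 T; seawater cools: 501.3·3.99·(T − 84.8) = 2000.2(T − 84.8)
2101.9 T = 169616 − 8849.9 = 160766
T ≈ 76.48 °C — above 0 °C, consistent with complete melting.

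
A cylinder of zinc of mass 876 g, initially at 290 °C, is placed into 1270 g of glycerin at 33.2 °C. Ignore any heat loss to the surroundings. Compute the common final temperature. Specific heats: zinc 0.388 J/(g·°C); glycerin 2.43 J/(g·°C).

T_f ≈ 58.7 °C

T_f = Σ m_i c_i T_i / Σ m_i c_i:
T_f = (339.89·290 + 3086.1·33.2) / (339.89 + 3086.1)
    = 201026 / 3426 ≈ 58.68 °C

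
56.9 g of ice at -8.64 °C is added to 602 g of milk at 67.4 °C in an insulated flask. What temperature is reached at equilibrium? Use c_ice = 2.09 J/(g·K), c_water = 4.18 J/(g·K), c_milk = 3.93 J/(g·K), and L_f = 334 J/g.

T_f ≈ 53.5 °C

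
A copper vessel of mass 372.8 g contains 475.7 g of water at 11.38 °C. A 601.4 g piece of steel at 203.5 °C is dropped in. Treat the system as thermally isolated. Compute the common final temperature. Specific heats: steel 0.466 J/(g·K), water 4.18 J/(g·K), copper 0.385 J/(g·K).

Conservation of energy gives ΣQ = 0:
601.4·0.466·(T − 203.5) + 475.7·4.18·(T − 11.38) + 372.8·0.385·(T − 11.38) = 0
2412.2 T = 81293
T = 81293 / 2412.2 = 33.7 °C

T_f ≈ 33.7 °C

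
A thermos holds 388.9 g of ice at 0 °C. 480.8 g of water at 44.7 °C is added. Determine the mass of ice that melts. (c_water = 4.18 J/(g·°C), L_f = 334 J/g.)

m_melted ≈ 269 g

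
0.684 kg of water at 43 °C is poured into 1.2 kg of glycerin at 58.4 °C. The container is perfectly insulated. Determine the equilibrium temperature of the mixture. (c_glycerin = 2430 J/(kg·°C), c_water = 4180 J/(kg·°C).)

T_f ≈ 50.8 °C

Taking heat into each body as positive, Σ m c ΔT = 0:
1.2*2430*(T − 58.4) + 0.684*4180*(T − 43) = 0
2916(T − 58.4) + 2859.1(T − 43) = 0
(2916 + 2859.1) T = 2916*58.4 + 2859.1*43
T = 293237/5775.1 ≈ 50.78 °C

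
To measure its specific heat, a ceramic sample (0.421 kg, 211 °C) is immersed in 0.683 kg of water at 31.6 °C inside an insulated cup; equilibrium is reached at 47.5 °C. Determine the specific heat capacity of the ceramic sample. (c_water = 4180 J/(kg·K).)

c ≈ 659 J/(kg·K)

Heat lost by the ceramic sample = heat gained by the water:
0.421·c·(211 − 47.5) = 0.683·4180·(47.5 − 31.6)
68.83 c = 45394  ⇒  c ≈ 659.5 J/(kg·K)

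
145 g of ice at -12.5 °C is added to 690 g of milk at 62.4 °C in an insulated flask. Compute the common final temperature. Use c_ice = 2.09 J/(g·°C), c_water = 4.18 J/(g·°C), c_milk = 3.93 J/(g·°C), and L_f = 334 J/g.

Taking heat into each body as positive, Σ m c ΔT = 0:
ice -12.5→0 °C: 145·2.09·12.5 = 3788.1
  latent heat to melt: 145·334 = 48430
  warm the meltwater: 606.1 T
  milk cools: 690·3.93·(T − 62.4) = 2711.7(T − 62.4)
3317.8 T = 169210 − 52218 = 116992
T ≈ 35.26 °C. Since T > 0 °C, the all-ice-melts assumption holds.

T_f ≈ 35.3 °C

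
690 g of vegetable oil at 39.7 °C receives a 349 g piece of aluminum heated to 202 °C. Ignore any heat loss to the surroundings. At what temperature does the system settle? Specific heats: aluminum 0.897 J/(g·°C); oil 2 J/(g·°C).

T_f ≈ 69.7 °C

Heat gained plus heat lost sum to zero:
349·0.897·(T − 202) + 690·2·(T − 39.7) = 0
313.05(T − 202) + 1380(T − 39.7) = 0
1693.1 T = 118023
T = 118023 / 1693.1 = 69.7 °C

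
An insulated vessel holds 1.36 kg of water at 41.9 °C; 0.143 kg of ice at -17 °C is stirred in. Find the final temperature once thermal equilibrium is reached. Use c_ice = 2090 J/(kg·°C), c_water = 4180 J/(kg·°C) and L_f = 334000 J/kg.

T_f ≈ 29.5 °C

Sum of m c ΔT and latent-heat terms is zero:
ice -17→0 °C: 0.143·2090·17 = 5080.8
  fusion: m_ice L_f = 0.143·334000 = 47762
  warm the meltwater: 597.74 T
  water: 5684.8(T − 41.9)
6282.5 T = 238193 − 52843 = 185350
T ≈ 29.50 °C — above 0 °C, consistent with complete melting.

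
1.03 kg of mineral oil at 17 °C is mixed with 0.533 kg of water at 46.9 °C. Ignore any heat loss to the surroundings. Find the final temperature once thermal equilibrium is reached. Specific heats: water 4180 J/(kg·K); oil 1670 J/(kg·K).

Heat gained plus heat lost sum to zero:
0.533*4180*(T − 46.9) + 1.03*1670*(T − 17) = 0
2227.9(T − 46.9) + 1720.1(T − 17) = 0
3948 T = 133732
T ≈ 33.87 °C

T_f ≈ 33.9 °C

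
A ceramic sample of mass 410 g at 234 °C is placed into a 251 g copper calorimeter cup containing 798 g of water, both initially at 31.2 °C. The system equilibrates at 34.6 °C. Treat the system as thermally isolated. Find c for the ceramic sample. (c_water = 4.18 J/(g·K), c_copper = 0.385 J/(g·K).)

c ≈ 0.143 J/(g·K)

Net heat exchanged in the isolated system is zero:
410×c×(34.6 − 234) + 798×4.18×(34.6 − 31.2) + 251×0.385×(34.6 − 31.2) = 0
-81754 c = -11670
c = -11670/-81754 ≈ 0.1427 J/(g·K)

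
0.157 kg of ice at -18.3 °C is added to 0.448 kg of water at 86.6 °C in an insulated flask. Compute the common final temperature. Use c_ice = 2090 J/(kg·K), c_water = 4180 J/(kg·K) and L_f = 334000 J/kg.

T_f ≈ 41.0 °C

Taking heat into each body as positive, Σ m c ΔT = 0:
warm ice to 0 °C: 0.157·2090·(0 − (-18.3)) = 6004.8; latent heat to melt: 0.157·334000 = 52438; warm the meltwater: 656.26 T; water: 1872.6(T − 86.6)
2528.9 T = 162171 − 58443 = 103728
T ≈ 41.02 °C — above 0 °C, consistent with complete melting.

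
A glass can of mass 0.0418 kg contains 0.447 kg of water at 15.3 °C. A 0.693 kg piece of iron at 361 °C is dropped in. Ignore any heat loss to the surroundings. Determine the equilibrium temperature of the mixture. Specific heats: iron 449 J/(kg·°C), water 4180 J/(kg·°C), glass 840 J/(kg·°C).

T_f ≈ 63.9 °C

Let T be the final temperature. ΣQ_i = 0:
0.693*449*(T − 361) + 0.447*4180*(T − 15.3) + 0.0418*840*(T − 15.3) = 0
(311.16 + 1868.5 + 35.11) T = 311.16*361 + 1868.5*15.3 + 35.11*15.3
T ≈ 63.87 °C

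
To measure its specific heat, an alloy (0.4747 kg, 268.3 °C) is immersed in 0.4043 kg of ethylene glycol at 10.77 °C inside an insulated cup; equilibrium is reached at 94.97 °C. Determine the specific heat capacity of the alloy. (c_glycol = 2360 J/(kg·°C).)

c ≈ 976 J/(kg·°C)

Conservation of energy gives ΣQ = 0:
0.4747·c·(94.97 − 268.3) + 0.4043·2360·(94.97 − 10.77) = 0
-82.28 c = -80339
c = -80339/-82.28 ≈ 976.4 J/(kg·°C)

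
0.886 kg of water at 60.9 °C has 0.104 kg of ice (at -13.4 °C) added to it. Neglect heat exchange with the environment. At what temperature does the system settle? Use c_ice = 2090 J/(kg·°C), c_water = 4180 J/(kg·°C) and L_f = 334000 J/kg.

T_f ≈ 45.4 °C

Energy balance with sensible and latent terms:
warm ice to 0 °C: 0.104·2090·(0 − (-13.4)) = 2912.6
  latent heat to melt: 0.104·334000 = 34736
  meltwater 0→T: 0.104·4180·T = 434.72 T
  water: 3703.5(T − 60.9)
4138.2 T = 225542 − 37649 = 187893
T ≈ 45.40 °C — above 0 °C, consistent with complete melting.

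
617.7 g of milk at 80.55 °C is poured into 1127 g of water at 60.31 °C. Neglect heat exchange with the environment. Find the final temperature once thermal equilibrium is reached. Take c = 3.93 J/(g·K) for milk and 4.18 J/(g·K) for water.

T_f ≈ 67.2 °C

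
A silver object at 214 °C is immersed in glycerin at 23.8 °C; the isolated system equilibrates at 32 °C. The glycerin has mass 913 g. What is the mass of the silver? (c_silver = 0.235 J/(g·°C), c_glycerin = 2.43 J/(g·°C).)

m ≈ 425 g

Setting the total heat transfer to zero:
m×0.235×(32 − 214) + 913×2.43×(32 − 23.8) = 0
-42.77 m = -18192
m = -18192/-42.77 ≈ 425.4 g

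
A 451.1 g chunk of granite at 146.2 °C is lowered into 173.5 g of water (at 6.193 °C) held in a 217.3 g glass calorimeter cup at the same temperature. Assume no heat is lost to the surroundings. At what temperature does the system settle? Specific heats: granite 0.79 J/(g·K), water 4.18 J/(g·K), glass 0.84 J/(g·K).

Net heat exchanged in the isolated system is zero:
451.1×0.79×(T − 146.2) + 173.5×4.18×(T − 6.193) + 217.3×0.84×(T − 6.193) = 0
356.37(T − 146.2) + 725.23(T − 6.193) + 182.53(T − 6.193) = 0
1264.1 T = 57723
T = 57723/1264.1 ≈ 45.66 °C

T_f ≈ 45.7 °C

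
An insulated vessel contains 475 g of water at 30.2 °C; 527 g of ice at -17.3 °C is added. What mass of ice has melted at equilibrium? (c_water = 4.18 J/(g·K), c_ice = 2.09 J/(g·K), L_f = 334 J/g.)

Cooling the water to 0 °C releases 475×4.18×30.2 = 59962 J.
Warming the ice to 0 °C takes 527×2.09×17.3 = 19055 J, leaving 40907 J for melting.
To melt every bit of ice: 527×334 = 176018 J.
That's not enough to melt it all — equilibrium is at 0 °C with ice remaining.
Mass melted = 40907/334 ≈ 122.5 g.

m_melted ≈ 122 g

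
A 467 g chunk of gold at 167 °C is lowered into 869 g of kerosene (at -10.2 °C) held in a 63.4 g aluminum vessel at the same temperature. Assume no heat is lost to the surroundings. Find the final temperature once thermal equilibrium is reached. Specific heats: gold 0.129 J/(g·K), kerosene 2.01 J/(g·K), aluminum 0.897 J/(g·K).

T_f ≈ -4.5 °C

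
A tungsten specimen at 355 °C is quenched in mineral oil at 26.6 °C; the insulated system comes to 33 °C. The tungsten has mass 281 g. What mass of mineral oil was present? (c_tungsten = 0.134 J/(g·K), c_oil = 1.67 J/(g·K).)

Taking heat into each body as positive, Σ m c ΔT = 0:
281×0.134×(33 − 355) + m×1.67×(33 − 26.6) = 0
10.69 m = 12125
m = 12125/10.69 ≈ 1134 g

m ≈ 1130 g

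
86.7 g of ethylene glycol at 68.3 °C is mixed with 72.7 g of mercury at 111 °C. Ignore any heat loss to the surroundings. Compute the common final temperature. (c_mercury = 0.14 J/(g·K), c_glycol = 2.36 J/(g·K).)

Set heat shed by the hot body equal to heat absorbed by the cold body:
72.7·0.14·(111 − T) = 86.7·2.36·(T − 68.3)
10.18(111 − T) = 204.61(T − 68.3)
214.79 T = 15105  ⇒  T ≈ 70.32 °C

T_f ≈ 70.3 °C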